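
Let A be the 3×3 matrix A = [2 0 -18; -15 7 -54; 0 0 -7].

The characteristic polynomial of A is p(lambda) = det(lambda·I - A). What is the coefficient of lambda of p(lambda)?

p(lambda) = lambda^3 - 2·lambda^2 - 49·lambda + 98.
The coefficient of lambda is -49.

-49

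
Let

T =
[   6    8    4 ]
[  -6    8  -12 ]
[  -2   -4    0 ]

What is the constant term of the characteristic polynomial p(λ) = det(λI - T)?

-64

p(0) = det(0·I − T) = det(−T) = (−1)^3·det(T).
det(T) = 64, so p(0) = -64.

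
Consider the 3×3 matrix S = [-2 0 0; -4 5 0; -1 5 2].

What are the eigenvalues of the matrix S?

-2, 2, 5

S is lower triangular, so its eigenvalues are the diagonal entries.
Diagonal: -2, 5, 2.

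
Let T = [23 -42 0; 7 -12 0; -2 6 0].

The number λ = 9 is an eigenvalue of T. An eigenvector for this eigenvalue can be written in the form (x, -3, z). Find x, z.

-9, 0

We need (T - 9I)v = 0.
T - 9I = [[14, -42, 0], [7, -21, 0], [-2, 6, -9]].
Row 1: (14)·x + (-42)·-3 + (0)·z = 0
Row 2: (7)·x + (-21)·-3 + (0)·z = 0
Row 3: (-2)·x + (6)·-3 + (-9)·z = 0
Solving gives x = -9, z = 0.
Check: T·(-9, -3, 0) = (-81, -27, 0) = 9·(-9, -3, 0).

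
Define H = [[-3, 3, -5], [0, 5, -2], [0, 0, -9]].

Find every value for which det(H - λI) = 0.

H is upper triangular, so its eigenvalues are the diagonal entries.
Diagonal: -3, 5, -9.

-9, -3, 5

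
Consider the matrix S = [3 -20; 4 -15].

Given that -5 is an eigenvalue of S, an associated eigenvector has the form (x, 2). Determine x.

We need (S + 5I)v = 0.
S + 5I = [[8, -20], [4, -10]].
Row 1: (8)·x + (-20)·2 = 0
Row 2: (4)·x + (-10)·2 = 0
Solving gives x = 5.
Check: S·(5, 2) = (-25, -10) = -5·(5, 2).

5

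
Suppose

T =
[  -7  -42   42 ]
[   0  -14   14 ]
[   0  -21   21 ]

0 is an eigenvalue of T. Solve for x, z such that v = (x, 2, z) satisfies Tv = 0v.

We need (T)v = 0.
T = [[-7, -42, 42], [0, -14, 14], [0, -21, 21]].
Row 1: (-7)·x + (-42)·2 + (42)·z = 0
Row 2: (0)·x + (-14)·2 + (14)·z = 0
Row 3: (0)·x + (-21)·2 + (21)·z = 0
Solving gives x = 0, z = 2.
Check: T·(0, 2, 2) = (0, 0, 0) = 0·(0, 2, 2).

0, 2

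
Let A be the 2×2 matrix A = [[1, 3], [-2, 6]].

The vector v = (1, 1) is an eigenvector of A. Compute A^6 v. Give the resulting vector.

First find the eigenvalue: Av = (4, 4) = 4·(1, 1), so λ = 4.
Then A^6 v = λ^6·v = 4^6·(1, 1) = 4096·(1, 1) = (4096, 4096).

(4096, 4096)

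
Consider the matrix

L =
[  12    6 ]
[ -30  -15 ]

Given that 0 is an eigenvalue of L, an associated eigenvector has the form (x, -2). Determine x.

1

We need (L)v = 0.
L = [[12, 6], [-30, -15]].
Row 1: (12)·x + (6)·-2 = 0
Row 2: (-30)·x + (-15)·-2 = 0
Solving gives x = 1.
Check: L·(1, -2) = (0, 0) = 0·(1, -2).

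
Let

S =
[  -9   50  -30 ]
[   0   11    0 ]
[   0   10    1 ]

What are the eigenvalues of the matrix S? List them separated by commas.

-9, 1, 11

Set up det(rI - S) = 0.
Cofactor expansion gives p(r) = r^3 - 3r^2 - 97r + 99.
Rational-root test: r = 1 gives p(1) = 0.
Factor out (r - 1): p(r) = (r - 1)·(r^2 - 2r - 99).
The quadratic factors as (r + 9)·(r - 11).
Eigenvalues: -9, 1, 11.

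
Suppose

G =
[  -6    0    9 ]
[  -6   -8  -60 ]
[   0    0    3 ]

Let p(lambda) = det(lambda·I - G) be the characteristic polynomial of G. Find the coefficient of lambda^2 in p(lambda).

The coefficient of lambda^2 of det(lambda·I - G) is −trace(G).
trace(G) = (-6) + (-8) + (3) = -11, so the coefficient is 11.

11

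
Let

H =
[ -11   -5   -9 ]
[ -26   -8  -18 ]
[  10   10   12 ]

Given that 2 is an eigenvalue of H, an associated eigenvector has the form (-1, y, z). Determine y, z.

We need (H - 2I)v = 0.
H - 2I = [[-13, -5, -9], [-26, -10, -18], [10, 10, 10]].
Row 1: (-13)·-1 + (-5)·y + (-9)·z = 0
Row 2: (-26)·-1 + (-10)·y + (-18)·z = 0
Row 3: (10)·-1 + (10)·y + (10)·z = 0
Solving gives y = -1, z = 2.
Check: H·(-1, -1, 2) = (-2, -2, 4) = 2·(-1, -1, 2).

-1, 2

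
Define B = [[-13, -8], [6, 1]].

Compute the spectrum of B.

det(B - rI) = (-13 - r)(1 - r) - (-8)·(6) = r^2 + 12r + 35.
This factors as (r + 7)·(r + 5) = 0.
Eigenvalues: -7, -5.

-7, -5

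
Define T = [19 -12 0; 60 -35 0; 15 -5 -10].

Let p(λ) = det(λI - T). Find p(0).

p(0) = det(0·I − T) = det(−T) = (−1)^3·det(T).
det(T) = -550, so p(0) = 550.

550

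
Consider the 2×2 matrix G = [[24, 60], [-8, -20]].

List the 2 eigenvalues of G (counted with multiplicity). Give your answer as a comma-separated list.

0, 4

det(G - μI) = (24 - μ)(-20 - μ) - (60)·(-8) = μ^2 - 4μ.
This factors as μ·(μ - 4) = 0.
Eigenvalues: 0, 4.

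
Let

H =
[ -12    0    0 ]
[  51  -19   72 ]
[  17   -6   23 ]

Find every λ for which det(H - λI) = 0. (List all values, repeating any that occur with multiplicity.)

Set up det(tI - H) = 0.
Expanding the 3×3 determinant: p(t) = t^3 + 8t^2 - 53t - 60.
Since p(-1) = 0, t = -1 is a root.
Dividing by (t + 1) leaves t^2 + 7t - 60.
The quadratic factors as (t + 12)·(t - 5).
Eigenvalues: -12, -1, 5.

-12, -1, 5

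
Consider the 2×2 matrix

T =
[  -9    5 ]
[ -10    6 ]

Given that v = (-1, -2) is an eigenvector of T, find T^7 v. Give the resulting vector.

First find the eigenvalue: Tv = (-1, -2) = 1·(-1, -2), so λ = 1.
Then T^7 v = λ^7·v = 1^7·(-1, -2) = 1·(-1, -2) = (-1, -2).

(-1, -2)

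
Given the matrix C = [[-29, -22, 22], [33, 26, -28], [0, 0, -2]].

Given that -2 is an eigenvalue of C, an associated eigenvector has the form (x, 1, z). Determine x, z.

We need (C + 2I)v = 0.
C + 2I = [[-27, -22, 22], [33, 28, -28], [0, 0, 0]].
Row 1: (-27)·x + (-22)·1 + (22)·z = 0
Row 2: (33)·x + (28)·1 + (-28)·z = 0
Row 3: (0)·x + (0)·1 + (0)·z = 0
Solving gives x = 0, z = 1.
Check: C·(0, 1, 1) = (0, -2, -2) = -2·(0, 1, 1).

0, 1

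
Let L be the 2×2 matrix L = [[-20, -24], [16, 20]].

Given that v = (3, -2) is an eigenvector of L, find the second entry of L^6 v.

First find the eigenvalue: Lv = (-12, 8) = -4·(3, -2), so λ = -4.
Then L^6 v = λ^6·v = (-4)^6·(3, -2) = 4096·(3, -2) = (12288, -8192).

-8192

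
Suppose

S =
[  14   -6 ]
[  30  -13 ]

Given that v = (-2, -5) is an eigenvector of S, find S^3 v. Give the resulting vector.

(2, 5)

First find the eigenvalue: Sv = (2, 5) = -1·(-2, -5), so λ = -1.
Then S^3 v = λ^3·v = (-1)^3·(-2, -5) = -1·(-2, -5) = (2, 5).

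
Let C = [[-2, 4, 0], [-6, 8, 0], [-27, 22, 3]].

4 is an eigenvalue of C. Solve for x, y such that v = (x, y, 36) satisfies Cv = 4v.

6, 9

We need (C - 4I)v = 0.
C - 4I = [[-6, 4, 0], [-6, 4, 0], [-27, 22, -1]].
Row 1: (-6)·x + (4)·y + (0)·36 = 0
Row 2: (-6)·x + (4)·y + (0)·36 = 0
Row 3: (-27)·x + (22)·y + (-1)·36 = 0
Solving gives x = 6, y = 9.
Check: C·(6, 9, 36) = (24, 36, 144) = 4·(6, 9, 36).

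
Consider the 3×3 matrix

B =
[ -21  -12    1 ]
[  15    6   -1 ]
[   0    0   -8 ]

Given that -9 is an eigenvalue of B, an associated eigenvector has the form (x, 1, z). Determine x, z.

-1, 0

We need (B + 9I)v = 0.
B + 9I = [[-12, -12, 1], [15, 15, -1], [0, 0, 1]].
Row 1: (-12)·x + (-12)·1 + (1)·z = 0
Row 2: (15)·x + (15)·1 + (-1)·z = 0
Row 3: (0)·x + (0)·1 + (1)·z = 0
Solving gives x = -1, z = 0.
Check: B·(-1, 1, 0) = (9, -9, 0) = -9·(-1, 1, 0).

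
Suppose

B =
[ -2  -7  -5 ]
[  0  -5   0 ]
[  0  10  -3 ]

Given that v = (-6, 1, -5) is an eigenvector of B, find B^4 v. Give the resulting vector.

First find the eigenvalue: Bv = (30, -5, 25) = -5·(-6, 1, -5), so λ = -5.
Then B^4 v = λ^4·v = (-5)^4·(-6, 1, -5) = 625·(-6, 1, -5) = (-3750, 625, -3125).

(-3750, 625, -3125)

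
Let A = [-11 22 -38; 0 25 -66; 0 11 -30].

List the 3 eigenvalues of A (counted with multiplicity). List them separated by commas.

-11, -8, 3

Compute the characteristic polynomial p(lambda) = det(lambda·I - A).
Cofactor expansion gives p(lambda) = lambda^3 + 16·lambda^2 + 31·lambda - 264.
Since p(-11) = 0, lambda = -11 is a root.
Factor out (lambda + 11): p(lambda) = (lambda + 11)·(lambda^2 + 5·lambda - 24).
The quadratic factors as (lambda + 8)·(lambda - 3).
Eigenvalues: -11, -8, 3.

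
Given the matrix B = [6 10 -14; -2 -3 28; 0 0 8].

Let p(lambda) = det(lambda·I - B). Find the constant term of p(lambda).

-16

p(lambda) = lambda^3 - 11·lambda^2 + 26·lambda - 16.
The constant term is -16.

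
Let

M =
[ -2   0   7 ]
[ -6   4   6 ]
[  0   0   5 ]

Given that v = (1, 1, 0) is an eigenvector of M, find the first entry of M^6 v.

64

First find the eigenvalue: Mv = (-2, -2, 0) = -2·(1, 1, 0), so λ = -2.
Then M^6 v = λ^6·v = (-2)^6·(1, 1, 0) = 64·(1, 1, 0) = (64, 64, 0).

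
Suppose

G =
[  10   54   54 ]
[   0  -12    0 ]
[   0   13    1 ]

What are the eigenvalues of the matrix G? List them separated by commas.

-12, 1, 10

Compute the characteristic polynomial p(t) = det(tI - G).
Expanding the 3×3 determinant: p(t) = t^3 + t^2 - 122t + 120.
Try t = 1: p(1) = 0, so 1 is a root.
Factor out (t - 1): p(t) = (t - 1)·(t^2 + 2t - 120).
The quadratic factors as (t + 12)·(t - 10).
Eigenvalues: -12, 1, 10.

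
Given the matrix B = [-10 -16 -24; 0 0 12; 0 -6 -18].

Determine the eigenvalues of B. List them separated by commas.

The characteristic polynomial is p(s) = det(sI - B).
Cofactor expansion gives p(s) = s^3 + 28s^2 + 252s + 720.
Rational-root test: s = -6 gives p(-6) = 0.
Factor out (s + 6): p(s) = (s + 6)·(s^2 + 22s + 120).
The quadratic factors as (s + 12)·(s + 10).
Eigenvalues: -12, -10, -6.

-12, -10, -6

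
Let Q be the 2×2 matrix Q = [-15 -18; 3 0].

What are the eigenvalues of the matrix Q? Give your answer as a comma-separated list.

-9, -6

det(Q - sI) = (-15 - s)(0 - s) - (-18)·(3) = s^2 + 15s + 54.
This factors as (s + 9)·(s + 6) = 0.
Eigenvalues: -9, -6.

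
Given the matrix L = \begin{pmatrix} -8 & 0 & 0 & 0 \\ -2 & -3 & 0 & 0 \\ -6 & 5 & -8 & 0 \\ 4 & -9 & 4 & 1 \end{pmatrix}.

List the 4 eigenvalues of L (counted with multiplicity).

-8, -8, -3, 1

L is lower triangular, so its eigenvalues are the diagonal entries.
Diagonal: -8, -3, -8, 1.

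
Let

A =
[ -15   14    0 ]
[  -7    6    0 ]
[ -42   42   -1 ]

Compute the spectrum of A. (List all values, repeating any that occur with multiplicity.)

-8, -1, -1

The characteristic polynomial is p(μ) = det(μI - A).
Expanding along the first row, p(μ) = μ^3 + 10μ^2 + 17μ + 8.
Rational-root test: μ = -8 gives p(-8) = 0.
Factor out (μ + 8): p(μ) = (μ + 8)·(μ^2 + 2μ + 1).
The quadratic factor is (μ + 1)^2.
Eigenvalues: -8, -1, -1.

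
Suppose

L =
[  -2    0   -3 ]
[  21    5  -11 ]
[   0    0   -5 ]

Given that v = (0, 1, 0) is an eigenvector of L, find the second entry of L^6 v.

First find the eigenvalue: Lv = (0, 5, 0) = 5·(0, 1, 0), so λ = 5.
Then L^6 v = λ^6·v = 5^6·(0, 1, 0) = 15625·(0, 1, 0) = (0, 15625, 0).

15625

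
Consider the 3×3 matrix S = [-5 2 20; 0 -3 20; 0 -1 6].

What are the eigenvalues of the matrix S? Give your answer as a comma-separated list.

-5, 1, 2

Compute the characteristic polynomial p(lambda) = det(lambda·I - S).
Expanding along the first row, p(lambda) = lambda^3 + 2·lambda^2 - 13·lambda + 10.
Try lambda = 1: p(1) = 0, so 1 is a root.
Dividing by (lambda - 1) leaves lambda^2 + 3·lambda - 10.
The quadratic factors as (lambda + 5)·(lambda - 2).
Eigenvalues: -5, 1, 2.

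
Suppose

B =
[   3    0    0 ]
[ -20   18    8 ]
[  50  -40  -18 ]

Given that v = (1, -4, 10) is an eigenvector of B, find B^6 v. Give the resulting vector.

First find the eigenvalue: Bv = (3, -12, 30) = 3·(1, -4, 10), so λ = 3.
Then B^6 v = λ^6·v = 3^6·(1, -4, 10) = 729·(1, -4, 10) = (729, -2916, 7290).

(729, -2916, 7290)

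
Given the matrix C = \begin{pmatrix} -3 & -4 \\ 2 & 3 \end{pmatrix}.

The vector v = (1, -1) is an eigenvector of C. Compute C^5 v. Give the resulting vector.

First find the eigenvalue: Cv = (1, -1) = 1·(1, -1), so λ = 1.
Then C^5 v = λ^5·v = 1^5·(1, -1) = 1·(1, -1) = (1, -1).

(1, -1)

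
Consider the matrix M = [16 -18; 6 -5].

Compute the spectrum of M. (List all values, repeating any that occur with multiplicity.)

4, 7

det(M - λI) = (16 - λ)(-5 - λ) - (-18)·(6) = λ^2 - 11λ + 28.
This factors as (λ - 4)·(λ - 7) = 0.
Eigenvalues: 4, 7.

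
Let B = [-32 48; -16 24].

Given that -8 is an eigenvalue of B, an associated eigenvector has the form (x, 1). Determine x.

2

We need (B + 8I)v = 0.
B + 8I = [[-24, 48], [-16, 32]].
Row 1: (-24)·x + (48)·1 = 0
Row 2: (-16)·x + (32)·1 = 0
Solving gives x = 2.
Check: B·(2, 1) = (-16, -8) = -8·(2, 1).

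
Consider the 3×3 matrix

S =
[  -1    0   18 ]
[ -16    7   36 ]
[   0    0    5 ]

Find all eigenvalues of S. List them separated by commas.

-1, 5, 7

The characteristic polynomial is p(t) = det(tI - S).
Expanding along the first row, p(t) = t^3 - 11t^2 + 23t + 35.
Rational-root test: t = 5 gives p(5) = 0.
Dividing by (t - 5) leaves t^2 - 6t - 7.
The quadratic factors as (t + 1)·(t - 7).
Eigenvalues: -1, 5, 7.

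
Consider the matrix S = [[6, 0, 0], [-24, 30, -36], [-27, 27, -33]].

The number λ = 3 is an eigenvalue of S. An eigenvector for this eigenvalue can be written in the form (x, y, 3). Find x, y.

We need (S - 3I)v = 0.
S - 3I = [[3, 0, 0], [-24, 27, -36], [-27, 27, -36]].
Row 1: (3)·x + (0)·y + (0)·3 = 0
Row 2: (-24)·x + (27)·y + (-36)·3 = 0
Row 3: (-27)·x + (27)·y + (-36)·3 = 0
Solving gives x = 0, y = 4.
Check: S·(0, 4, 3) = (0, 12, 9) = 3·(0, 4, 3).

0, 4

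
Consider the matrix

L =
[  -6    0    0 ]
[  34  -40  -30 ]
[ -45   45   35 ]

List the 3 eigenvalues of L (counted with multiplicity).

Compute the characteristic polynomial p(lambda) = det(lambda·I - L).
Expanding along the first row, p(lambda) = lambda^3 + 11·lambda^2 - 20·lambda - 300.
Rational-root test: lambda = 5 gives p(5) = 0.
Dividing by (lambda - 5) leaves lambda^2 + 16·lambda + 60.
The quadratic factors as (lambda + 10)·(lambda + 6).
Eigenvalues: -10, -6, 5.

-10, -6, 5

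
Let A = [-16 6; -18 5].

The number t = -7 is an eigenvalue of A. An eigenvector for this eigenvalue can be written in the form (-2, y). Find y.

-3

We need (A + 7I)v = 0.
A + 7I = [[-9, 6], [-18, 12]].
Row 1: (-9)·-2 + (6)·y = 0
Row 2: (-18)·-2 + (12)·y = 0
Solving gives y = -3.
Check: A·(-2, -3) = (14, 21) = -7·(-2, -3).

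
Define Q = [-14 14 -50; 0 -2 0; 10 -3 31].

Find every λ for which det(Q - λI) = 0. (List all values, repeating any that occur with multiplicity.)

The characteristic polynomial is p(λ) = det(λI - Q).
Expanding the 3×3 determinant: p(λ) = λ^3 - 15λ^2 + 32λ + 132.
Try λ = 6: p(6) = 0, so 6 is a root.
Factor out (λ - 6): p(λ) = (λ - 6)·(λ^2 - 9λ - 22).
The quadratic factors as (λ + 2)·(λ - 11).
Eigenvalues: -2, 6, 11.

-2, 6, 11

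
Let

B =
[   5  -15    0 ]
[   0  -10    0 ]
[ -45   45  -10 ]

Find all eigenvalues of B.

Set up det(tI - B) = 0.
Expanding along the first row, p(t) = t^3 + 15t^2 - 500.
Try t = 5: p(5) = 0, so 5 is a root.
Dividing by (t - 5) leaves t^2 + 20t + 100.
The quadratic factor is (t + 10)^2.
Eigenvalues: -10, -10, 5.

-10, -10, 5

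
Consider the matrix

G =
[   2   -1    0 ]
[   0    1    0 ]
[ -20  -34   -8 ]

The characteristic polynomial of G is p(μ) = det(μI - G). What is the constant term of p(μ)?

16

p(μ) = μ^3 + 5μ^2 - 22μ + 16.
The constant term is 16.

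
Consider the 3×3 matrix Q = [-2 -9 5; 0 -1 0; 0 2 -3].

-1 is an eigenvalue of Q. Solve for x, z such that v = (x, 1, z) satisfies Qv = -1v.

We need (Q + 1I)v = 0.
Q + 1I = [[-1, -9, 5], [0, 0, 0], [0, 2, -2]].
Row 1: (-1)·x + (-9)·1 + (5)·z = 0
Row 2: (0)·x + (0)·1 + (0)·z = 0
Row 3: (0)·x + (2)·1 + (-2)·z = 0
Solving gives x = -4, z = 1.
Check: Q·(-4, 1, 1) = (4, -1, -1) = -1·(-4, 1, 1).

-4, 1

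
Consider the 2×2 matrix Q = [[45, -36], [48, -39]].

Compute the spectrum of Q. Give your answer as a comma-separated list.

-3, 9

det(Q - sI) = (45 - s)(-39 - s) - (-36)·(48) = s^2 - 6s - 27.
This factors as (s + 3)·(s - 9) = 0.
Eigenvalues: -3, 9.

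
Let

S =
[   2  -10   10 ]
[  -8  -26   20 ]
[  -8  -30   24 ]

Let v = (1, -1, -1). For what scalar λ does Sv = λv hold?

2

Compute Sv: S·(1, -1, -1) = (2, -2, -2).
Since Sv = λv, compare component 1: 2 = λ·1, so λ = 2.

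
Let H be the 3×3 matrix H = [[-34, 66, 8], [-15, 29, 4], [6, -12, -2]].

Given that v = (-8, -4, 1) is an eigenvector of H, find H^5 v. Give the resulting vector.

(256, 128, -32)

First find the eigenvalue: Hv = (16, 8, -2) = -2·(-8, -4, 1), so λ = -2.
Then H^5 v = λ^5·v = (-2)^5·(-8, -4, 1) = -32·(-8, -4, 1) = (256, 128, -32).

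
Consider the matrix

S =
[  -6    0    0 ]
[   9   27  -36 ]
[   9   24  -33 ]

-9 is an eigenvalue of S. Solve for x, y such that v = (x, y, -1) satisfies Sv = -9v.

We need (S + 9I)v = 0.
S + 9I = [[3, 0, 0], [9, 36, -36], [9, 24, -24]].
Row 1: (3)·x + (0)·y + (0)·-1 = 0
Row 2: (9)·x + (36)·y + (-36)·-1 = 0
Row 3: (9)·x + (24)·y + (-24)·-1 = 0
Solving gives x = 0, y = -1.
Check: S·(0, -1, -1) = (0, 9, 9) = -9·(0, -1, -1).

0, -1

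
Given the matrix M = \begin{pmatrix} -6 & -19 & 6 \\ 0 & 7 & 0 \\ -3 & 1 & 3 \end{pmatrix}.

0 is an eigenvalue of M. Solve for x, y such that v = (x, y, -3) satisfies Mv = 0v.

-3, 0

We need (M)v = 0.
M = [[-6, -19, 6], [0, 7, 0], [-3, 1, 3]].
Row 1: (-6)·x + (-19)·y + (6)·-3 = 0
Row 2: (0)·x + (7)·y + (0)·-3 = 0
Row 3: (-3)·x + (1)·y + (3)·-3 = 0
Solving gives x = -3, y = 0.
Check: M·(-3, 0, -3) = (0, 0, 0) = 0·(-3, 0, -3).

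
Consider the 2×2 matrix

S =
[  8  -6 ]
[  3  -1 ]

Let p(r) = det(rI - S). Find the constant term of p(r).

10

p(r) = r^2 - 7r + 10.
The constant term is 10.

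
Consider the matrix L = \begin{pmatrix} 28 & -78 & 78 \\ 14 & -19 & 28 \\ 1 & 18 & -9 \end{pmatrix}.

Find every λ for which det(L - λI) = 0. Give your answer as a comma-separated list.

Compute the characteristic polynomial p(r) = det(rI - L).
Expanding the 3×3 determinant: p(r) = r^3 - 103r + 198.
Since p(-11) = 0, r = -11 is a root.
Dividing by (r + 11) leaves r^2 - 11r + 18.
The quadratic factors as (r - 2)·(r - 9).
Eigenvalues: -11, 2, 9.

-11, 2, 9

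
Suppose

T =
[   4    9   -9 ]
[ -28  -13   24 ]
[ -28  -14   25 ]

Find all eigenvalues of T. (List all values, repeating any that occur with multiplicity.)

Compute the characteristic polynomial p(lambda) = det(lambda·I - T).
Expanding along the first row, p(lambda) = lambda^3 - 16·lambda^2 + 59·lambda - 44.
Since p(1) = 0, lambda = 1 is a root.
Dividing by (lambda - 1) leaves lambda^2 - 15·lambda + 44.
The quadratic factors as (lambda - 4)·(lambda - 11).
Eigenvalues: 1, 4, 11.

1, 4, 11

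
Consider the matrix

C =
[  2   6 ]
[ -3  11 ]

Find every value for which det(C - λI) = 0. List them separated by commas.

det(C - μI) = (2 - μ)(11 - μ) - (6)·(-3) = μ^2 - 13μ + 40.
This factors as (μ - 5)·(μ - 8) = 0.
Eigenvalues: 5, 8.

5, 8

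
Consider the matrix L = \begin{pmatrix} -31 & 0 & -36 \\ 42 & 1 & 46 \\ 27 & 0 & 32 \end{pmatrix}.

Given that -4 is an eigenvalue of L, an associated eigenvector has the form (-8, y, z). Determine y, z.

We need (L + 4I)v = 0.
L + 4I = [[-27, 0, -36], [42, 5, 46], [27, 0, 36]].
Row 1: (-27)·-8 + (0)·y + (-36)·z = 0
Row 2: (42)·-8 + (5)·y + (46)·z = 0
Row 3: (27)·-8 + (0)·y + (36)·z = 0
Solving gives y = 12, z = 6.
Check: L·(-8, 12, 6) = (32, -48, -24) = -4·(-8, 12, 6).

12, 6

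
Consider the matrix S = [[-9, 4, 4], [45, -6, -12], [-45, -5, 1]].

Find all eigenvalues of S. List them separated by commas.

-11, -9, 6

Set up det(rI - S) = 0.
Expanding along the first row, p(r) = r^3 + 14r^2 - 21r - 594.
Rational-root test: r = 6 gives p(6) = 0.
Factor out (r - 6): p(r) = (r - 6)·(r^2 + 20r + 99).
The quadratic factors as (r + 11)·(r + 9).
Eigenvalues: -11, -9, 6.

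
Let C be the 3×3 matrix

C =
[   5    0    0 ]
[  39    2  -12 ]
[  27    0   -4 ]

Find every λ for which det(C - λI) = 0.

Set up det(rI - C) = 0.
Expanding the 3×3 determinant: p(r) = r^3 - 3r^2 - 18r + 40.
Try r = 5: p(5) = 0, so 5 is a root.
Factor out (r - 5): p(r) = (r - 5)·(r^2 + 2r - 8).
The quadratic factors as (r + 4)·(r - 2).
Eigenvalues: -4, 2, 5.

-4, 2, 5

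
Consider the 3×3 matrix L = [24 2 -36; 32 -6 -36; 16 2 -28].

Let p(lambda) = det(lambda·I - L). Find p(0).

p(0) = det(0·I − L) = det(−L) = (−1)^3·det(L).
det(L) = 640, so p(0) = -640.

-640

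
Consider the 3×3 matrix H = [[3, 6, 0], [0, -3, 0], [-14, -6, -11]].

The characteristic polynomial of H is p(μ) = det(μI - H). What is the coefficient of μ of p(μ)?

p(μ) = μ^3 + 11μ^2 - 9μ - 99.
The coefficient of μ is -9.

-9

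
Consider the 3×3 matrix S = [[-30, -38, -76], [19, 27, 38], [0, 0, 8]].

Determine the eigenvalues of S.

The characteristic polynomial is p(s) = det(sI - S).
Expanding the 3×3 determinant: p(s) = s^3 - 5s^2 - 112s + 704.
Rational-root test: s = 8 gives p(8) = 0.
Dividing by (s - 8) leaves s^2 + 3s - 88.
The quadratic factors as (s + 11)·(s - 8).
Eigenvalues: -11, 8, 8.

-11, 8, 8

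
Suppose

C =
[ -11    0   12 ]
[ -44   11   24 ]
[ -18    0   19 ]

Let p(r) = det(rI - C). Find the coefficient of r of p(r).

95

p(r) = r^3 - 19r^2 + 95r - 77.
The coefficient of r is 95.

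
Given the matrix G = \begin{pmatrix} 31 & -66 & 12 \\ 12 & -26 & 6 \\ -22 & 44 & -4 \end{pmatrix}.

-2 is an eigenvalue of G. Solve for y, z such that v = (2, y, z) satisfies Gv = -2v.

1, 0

We need (G + 2I)v = 0.
G + 2I = [[33, -66, 12], [12, -24, 6], [-22, 44, -2]].
Row 1: (33)·2 + (-66)·y + (12)·z = 0
Row 2: (12)·2 + (-24)·y + (6)·z = 0
Row 3: (-22)·2 + (44)·y + (-2)·z = 0
Solving gives y = 1, z = 0.
Check: G·(2, 1, 0) = (-4, -2, 0) = -2·(2, 1, 0).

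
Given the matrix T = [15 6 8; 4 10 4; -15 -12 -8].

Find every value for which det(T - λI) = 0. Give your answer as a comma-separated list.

4, 6, 7

Set up det(λI - T) = 0.
Expanding along the first row, p(λ) = λ^3 - 17λ^2 + 94λ - 168.
Try λ = 4: p(4) = 0, so 4 is a root.
Factor out (λ - 4): p(λ) = (λ - 4)·(λ^2 - 13λ + 42).
The quadratic factors as (λ - 6)·(λ - 7).
Eigenvalues: 4, 6, 7.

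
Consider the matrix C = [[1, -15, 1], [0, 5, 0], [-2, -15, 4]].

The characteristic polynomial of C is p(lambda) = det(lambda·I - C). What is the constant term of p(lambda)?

p(lambda) = lambda^3 - 10·lambda^2 + 31·lambda - 30.
The constant term is -30.

-30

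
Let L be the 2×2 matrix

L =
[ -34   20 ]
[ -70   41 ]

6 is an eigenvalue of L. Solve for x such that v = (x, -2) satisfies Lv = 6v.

We need (L - 6I)v = 0.
L - 6I = [[-40, 20], [-70, 35]].
Row 1: (-40)·x + (20)·-2 = 0
Row 2: (-70)·x + (35)·-2 = 0
Solving gives x = -1.
Check: L·(-1, -2) = (-6, -12) = 6·(-1, -2).

-1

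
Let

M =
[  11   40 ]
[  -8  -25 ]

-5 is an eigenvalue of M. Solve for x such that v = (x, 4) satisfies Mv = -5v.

-10

We need (M + 5I)v = 0.
M + 5I = [[16, 40], [-8, -20]].
Row 1: (16)·x + (40)·4 = 0
Row 2: (-8)·x + (-20)·4 = 0
Solving gives x = -10.
Check: M·(-10, 4) = (50, -20) = -5·(-10, 4).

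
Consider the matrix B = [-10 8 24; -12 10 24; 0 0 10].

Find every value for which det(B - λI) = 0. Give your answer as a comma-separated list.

Compute the characteristic polynomial p(lambda) = det(lambda·I - B).
Expanding along the first row, p(lambda) = lambda^3 - 10·lambda^2 - 4·lambda + 40.
Since p(2) = 0, lambda = 2 is a root.
Dividing by (lambda - 2) leaves lambda^2 - 8·lambda - 20.
The quadratic factors as (lambda + 2)·(lambda - 10).
Eigenvalues: -2, 2, 10.

-2, 2, 10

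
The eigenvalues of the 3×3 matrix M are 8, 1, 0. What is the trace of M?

9

trace(M) is the sum of the eigenvalues: (8) + (1) + (0) = 9.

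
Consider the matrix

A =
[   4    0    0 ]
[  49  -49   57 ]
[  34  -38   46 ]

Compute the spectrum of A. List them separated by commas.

Compute the characteristic polynomial p(λ) = det(λI - A).
Expanding the 3×3 determinant: p(λ) = λ^3 - λ^2 - 100λ + 352.
Rational-root test: λ = 4 gives p(4) = 0.
Factor out (λ - 4): p(λ) = (λ - 4)·(λ^2 + 3λ - 88).
The quadratic factors as (λ + 11)·(λ - 8).
Eigenvalues: -11, 4, 8.

-11, 4, 8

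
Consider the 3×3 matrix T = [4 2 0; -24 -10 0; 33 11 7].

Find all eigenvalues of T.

-4, -2, 7

Set up det(lambda·I - T) = 0.
Expanding along the first row, p(lambda) = lambda^3 - lambda^2 - 34·lambda - 56.
Rational-root test: lambda = 7 gives p(7) = 0.
Factor out (lambda - 7): p(lambda) = (lambda - 7)·(lambda^2 + 6·lambda + 8).
The quadratic factors as (lambda + 4)·(lambda + 2).
Eigenvalues: -4, -2, 7.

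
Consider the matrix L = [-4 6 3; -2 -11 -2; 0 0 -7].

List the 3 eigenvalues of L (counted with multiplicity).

The characteristic polynomial is p(s) = det(sI - L).
Expanding along the first row, p(s) = s^3 + 22s^2 + 161s + 392.
Try s = -7: p(-7) = 0, so -7 is a root.
Factor out (s + 7): p(s) = (s + 7)·(s^2 + 15s + 56).
The quadratic factors as (s + 8)·(s + 7).
Eigenvalues: -8, -7, -7.

-8, -7, -7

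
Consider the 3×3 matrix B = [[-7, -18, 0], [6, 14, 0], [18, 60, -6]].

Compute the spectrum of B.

Set up det(μI - B) = 0.
Cofactor expansion gives p(μ) = μ^3 - μ^2 - 32μ + 60.
Try μ = 2: p(2) = 0, so 2 is a root.
Factor out (μ - 2): p(μ) = (μ - 2)·(μ^2 + μ - 30).
The quadratic factors as (μ + 6)·(μ - 5).
Eigenvalues: -6, 2, 5.

-6, 2, 5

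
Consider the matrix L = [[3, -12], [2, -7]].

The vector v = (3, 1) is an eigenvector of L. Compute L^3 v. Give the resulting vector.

First find the eigenvalue: Lv = (-3, -1) = -1·(3, 1), so λ = -1.
Then L^3 v = λ^3·v = (-1)^3·(3, 1) = -1·(3, 1) = (-3, -1).

(-3, -1)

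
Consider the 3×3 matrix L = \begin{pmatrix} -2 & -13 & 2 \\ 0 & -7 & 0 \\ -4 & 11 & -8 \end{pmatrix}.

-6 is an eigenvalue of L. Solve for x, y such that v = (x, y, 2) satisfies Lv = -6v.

We need (L + 6I)v = 0.
L + 6I = [[4, -13, 2], [0, -1, 0], [-4, 11, -2]].
Row 1: (4)·x + (-13)·y + (2)·2 = 0
Row 2: (0)·x + (-1)·y + (0)·2 = 0
Row 3: (-4)·x + (11)·y + (-2)·2 = 0
Solving gives x = -1, y = 0.
Check: L·(-1, 0, 2) = (6, 0, -12) = -6·(-1, 0, 2).

-1, 0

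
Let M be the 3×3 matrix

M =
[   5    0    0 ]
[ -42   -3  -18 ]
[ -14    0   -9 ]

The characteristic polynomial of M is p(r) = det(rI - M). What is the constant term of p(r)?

-135

p(r) = r^3 + 7r^2 - 33r - 135.
The constant term is -135.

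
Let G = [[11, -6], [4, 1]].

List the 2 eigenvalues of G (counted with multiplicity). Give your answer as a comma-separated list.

5, 7

det(G - lambda·I) = (11 - lambda)(1 - lambda) - (-6)·(4) = lambda^2 - 12·lambda + 35.
This factors as (lambda - 5)·(lambda - 7) = 0.
Eigenvalues: 5, 7.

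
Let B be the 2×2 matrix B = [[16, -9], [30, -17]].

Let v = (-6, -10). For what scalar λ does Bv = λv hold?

1

Compute Bv: B·(-6, -10) = (-6, -10).
Since Bv = λv, compare component 1: -6 = λ·-6, so λ = 1.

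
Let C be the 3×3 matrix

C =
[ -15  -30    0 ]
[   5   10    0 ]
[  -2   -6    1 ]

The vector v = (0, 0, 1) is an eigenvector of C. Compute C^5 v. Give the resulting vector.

(0, 0, 1)

First find the eigenvalue: Cv = (0, 0, 1) = 1·(0, 0, 1), so λ = 1.
Then C^5 v = λ^5·v = 1^5·(0, 0, 1) = 1·(0, 0, 1) = (0, 0, 1).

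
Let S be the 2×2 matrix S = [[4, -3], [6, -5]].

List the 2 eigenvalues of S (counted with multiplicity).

det(S - tI) = (4 - t)(-5 - t) - (-3)·(6) = t^2 + t - 2.
This factors as (t + 2)·(t - 1) = 0.
Eigenvalues: -2, 1.

-2, 1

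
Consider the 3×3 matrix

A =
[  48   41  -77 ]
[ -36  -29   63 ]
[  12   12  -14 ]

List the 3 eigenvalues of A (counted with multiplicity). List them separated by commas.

-2, 0, 7

Set up det(tI - A) = 0.
Expanding the 3×3 determinant: p(t) = t^3 - 5t^2 - 14t.
Rational-root test: t = 0 gives p(0) = 0.
Dividing by t leaves t^2 - 5t - 14.
The quadratic factors as (t + 2)·(t - 7).
Eigenvalues: -2, 0, 7.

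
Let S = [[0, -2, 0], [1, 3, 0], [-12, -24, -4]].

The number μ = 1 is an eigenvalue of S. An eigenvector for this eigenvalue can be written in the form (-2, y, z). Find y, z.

1, 0

We need (S - 1I)v = 0.
S - 1I = [[-1, -2, 0], [1, 2, 0], [-12, -24, -5]].
Row 1: (-1)·-2 + (-2)·y + (0)·z = 0
Row 2: (1)·-2 + (2)·y + (0)·z = 0
Row 3: (-12)·-2 + (-24)·y + (-5)·z = 0
Solving gives y = 1, z = 0.
Check: S·(-2, 1, 0) = (-2, 1, 0) = 1·(-2, 1, 0).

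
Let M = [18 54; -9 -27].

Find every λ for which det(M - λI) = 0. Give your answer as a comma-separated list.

-9, 0

det(M - sI) = (18 - s)(-27 - s) - (54)·(-9) = s^2 + 9s.
This factors as (s + 9)·s = 0.
Eigenvalues: -9, 0.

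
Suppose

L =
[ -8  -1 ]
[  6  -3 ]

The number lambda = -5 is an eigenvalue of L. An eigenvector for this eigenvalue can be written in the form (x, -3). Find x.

1

We need (L + 5I)v = 0.
L + 5I = [[-3, -1], [6, 2]].
Row 1: (-3)·x + (-1)·-3 = 0
Row 2: (6)·x + (2)·-3 = 0
Solving gives x = 1.
Check: L·(1, -3) = (-5, 15) = -5·(1, -3).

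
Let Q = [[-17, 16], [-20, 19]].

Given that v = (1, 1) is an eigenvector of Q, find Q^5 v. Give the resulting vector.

First find the eigenvalue: Qv = (-1, -1) = -1·(1, 1), so λ = -1.
Then Q^5 v = λ^5·v = (-1)^5·(1, 1) = -1·(1, 1) = (-1, -1).

(-1, -1)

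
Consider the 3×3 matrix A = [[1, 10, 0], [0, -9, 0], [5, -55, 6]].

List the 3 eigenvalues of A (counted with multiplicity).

The characteristic polynomial is p(μ) = det(μI - A).
Expanding the 3×3 determinant: p(μ) = μ^3 + 2μ^2 - 57μ + 54.
Try μ = 1: p(1) = 0, so 1 is a root.
Dividing by (μ - 1) leaves μ^2 + 3μ - 54.
The quadratic factors as (μ + 9)·(μ - 6).
Eigenvalues: -9, 1, 6.

-9, 1, 6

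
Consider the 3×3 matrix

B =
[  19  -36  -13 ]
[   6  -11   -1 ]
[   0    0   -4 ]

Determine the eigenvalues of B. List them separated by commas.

The characteristic polynomial is p(μ) = det(μI - B).
Expanding the 3×3 determinant: p(μ) = μ^3 - 4μ^2 - 25μ + 28.
Rational-root test: μ = -4 gives p(-4) = 0.
Dividing by (μ + 4) leaves μ^2 - 8μ + 7.
The quadratic factors as (μ - 1)·(μ - 7).
Eigenvalues: -4, 1, 7.

-4, 1, 7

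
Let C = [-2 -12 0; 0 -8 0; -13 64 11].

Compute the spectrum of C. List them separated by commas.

Set up det(sI - C) = 0.
Expanding along the first row, p(s) = s^3 - s^2 - 94s - 176.
Rational-root test: s = -2 gives p(-2) = 0.
Dividing by (s + 2) leaves s^2 - 3s - 88.
The quadratic factors as (s + 8)·(s - 11).
Eigenvalues: -8, -2, 11.

-8, -2, 11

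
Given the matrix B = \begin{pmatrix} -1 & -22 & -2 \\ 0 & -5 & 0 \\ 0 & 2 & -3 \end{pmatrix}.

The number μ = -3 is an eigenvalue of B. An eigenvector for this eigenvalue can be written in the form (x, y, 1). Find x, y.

We need (B + 3I)v = 0.
B + 3I = [[2, -22, -2], [0, -2, 0], [0, 2, 0]].
Row 1: (2)·x + (-22)·y + (-2)·1 = 0
Row 2: (0)·x + (-2)·y + (0)·1 = 0
Row 3: (0)·x + (2)·y + (0)·1 = 0
Solving gives x = 1, y = 0.
Check: B·(1, 0, 1) = (-3, 0, -3) = -3·(1, 0, 1).

1, 0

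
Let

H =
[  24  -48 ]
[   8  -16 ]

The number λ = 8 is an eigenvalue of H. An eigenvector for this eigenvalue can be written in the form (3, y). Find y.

We need (H - 8I)v = 0.
H - 8I = [[16, -48], [8, -24]].
Row 1: (16)·3 + (-48)·y = 0
Row 2: (8)·3 + (-24)·y = 0
Solving gives y = 1.
Check: H·(3, 1) = (24, 8) = 8·(3, 1).

1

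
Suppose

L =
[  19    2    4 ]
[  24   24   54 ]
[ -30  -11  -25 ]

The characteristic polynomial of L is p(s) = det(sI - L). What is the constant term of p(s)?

330

p(s) = s^3 - 18s^2 + 47s + 330.
The constant term is 330.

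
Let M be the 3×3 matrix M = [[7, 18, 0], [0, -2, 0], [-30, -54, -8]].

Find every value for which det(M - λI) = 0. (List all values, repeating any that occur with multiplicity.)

-8, -2, 7

Set up det(rI - M) = 0.
Cofactor expansion gives p(r) = r^3 + 3r^2 - 54r - 112.
Since p(7) = 0, r = 7 is a root.
Dividing by (r - 7) leaves r^2 + 10r + 16.
The quadratic factors as (r + 8)·(r + 2).
Eigenvalues: -8, -2, 7.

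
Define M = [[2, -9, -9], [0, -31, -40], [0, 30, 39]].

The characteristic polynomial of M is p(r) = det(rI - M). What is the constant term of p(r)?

18

p(r) = r^3 - 10r^2 + 7r + 18.
The constant term is 18.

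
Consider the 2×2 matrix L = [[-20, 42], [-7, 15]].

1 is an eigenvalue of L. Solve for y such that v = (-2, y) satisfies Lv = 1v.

We need (L - 1I)v = 0.
L - 1I = [[-21, 42], [-7, 14]].
Row 1: (-21)·-2 + (42)·y = 0
Row 2: (-7)·-2 + (14)·y = 0
Solving gives y = -1.
Check: L·(-2, -1) = (-2, -1) = 1·(-2, -1).

-1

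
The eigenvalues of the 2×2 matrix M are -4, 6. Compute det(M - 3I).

-21

If M has eigenvalues -4, 6, then M - 3I has eigenvalues -7, 3.
det(M - 3I) = (-7) · (3) = -21.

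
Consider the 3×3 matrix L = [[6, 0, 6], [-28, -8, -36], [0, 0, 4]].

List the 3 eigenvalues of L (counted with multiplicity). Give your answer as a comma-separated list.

-8, 4, 6

Set up det(rI - L) = 0.
Expanding along the first row, p(r) = r^3 - 2r^2 - 56r + 192.
Since p(-8) = 0, r = -8 is a root.
Dividing by (r + 8) leaves r^2 - 10r + 24.
The quadratic factors as (r - 4)·(r - 6).
Eigenvalues: -8, 4, 6.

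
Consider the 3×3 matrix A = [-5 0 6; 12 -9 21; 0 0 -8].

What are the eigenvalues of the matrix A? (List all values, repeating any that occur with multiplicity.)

-9, -8, -5

Compute the characteristic polynomial p(s) = det(sI - A).
Expanding along the first row, p(s) = s^3 + 22s^2 + 157s + 360.
Try s = -5: p(-5) = 0, so -5 is a root.
Factor out (s + 5): p(s) = (s + 5)·(s^2 + 17s + 72).
The quadratic factors as (s + 9)·(s + 8).
Eigenvalues: -9, -8, -5.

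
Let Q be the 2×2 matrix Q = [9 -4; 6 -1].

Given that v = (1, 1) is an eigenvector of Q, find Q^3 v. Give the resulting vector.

First find the eigenvalue: Qv = (5, 5) = 5·(1, 1), so λ = 5.
Then Q^3 v = λ^3·v = 5^3·(1, 1) = 125·(1, 1) = (125, 125).

(125, 125)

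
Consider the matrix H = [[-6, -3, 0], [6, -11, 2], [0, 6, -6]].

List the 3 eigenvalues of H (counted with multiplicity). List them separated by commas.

-9, -8, -6

Set up det(rI - H) = 0.
Expanding along the first row, p(r) = r^3 + 23r^2 + 174r + 432.
Try r = -9: p(-9) = 0, so -9 is a root.
Dividing by (r + 9) leaves r^2 + 14r + 48.
The quadratic factors as (r + 8)·(r + 6).
Eigenvalues: -9, -8, -6.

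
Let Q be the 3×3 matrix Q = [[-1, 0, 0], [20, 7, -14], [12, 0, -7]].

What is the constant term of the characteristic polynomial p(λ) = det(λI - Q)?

p(0) = det(0·I − Q) = det(−Q) = (−1)^3·det(Q).
det(Q) = 49, so p(0) = -49.

-49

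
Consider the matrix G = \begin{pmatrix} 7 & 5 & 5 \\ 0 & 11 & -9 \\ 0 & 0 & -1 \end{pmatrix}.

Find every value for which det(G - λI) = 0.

-1, 7, 11

G is upper triangular, so its eigenvalues are the diagonal entries.
Diagonal: 7, 11, -1.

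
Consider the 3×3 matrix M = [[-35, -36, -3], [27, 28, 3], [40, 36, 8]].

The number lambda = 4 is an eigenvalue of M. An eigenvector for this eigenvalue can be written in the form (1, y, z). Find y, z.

We need (M - 4I)v = 0.
M - 4I = [[-39, -36, -3], [27, 24, 3], [40, 36, 4]].
Row 1: (-39)·1 + (-36)·y + (-3)·z = 0
Row 2: (27)·1 + (24)·y + (3)·z = 0
Row 3: (40)·1 + (36)·y + (4)·z = 0
Solving gives y = -1, z = -1.
Check: M·(1, -1, -1) = (4, -4, -4) = 4·(1, -1, -1).

-1, -1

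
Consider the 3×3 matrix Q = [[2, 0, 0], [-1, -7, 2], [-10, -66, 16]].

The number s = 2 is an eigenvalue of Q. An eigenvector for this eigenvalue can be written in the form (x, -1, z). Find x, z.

1, -4

We need (Q - 2I)v = 0.
Q - 2I = [[0, 0, 0], [-1, -9, 2], [-10, -66, 14]].
Row 1: (0)·x + (0)·-1 + (0)·z = 0
Row 2: (-1)·x + (-9)·-1 + (2)·z = 0
Row 3: (-10)·x + (-66)·-1 + (14)·z = 0
Solving gives x = 1, z = -4.
Check: Q·(1, -1, -4) = (2, -2, -8) = 2·(1, -1, -4).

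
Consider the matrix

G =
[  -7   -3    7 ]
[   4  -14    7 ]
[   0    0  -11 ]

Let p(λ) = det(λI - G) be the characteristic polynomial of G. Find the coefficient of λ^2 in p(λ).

The coefficient of λ^2 of det(λI - G) is −trace(G).
trace(G) = (-7) + (-14) + (-11) = -32, so the coefficient is 32.

32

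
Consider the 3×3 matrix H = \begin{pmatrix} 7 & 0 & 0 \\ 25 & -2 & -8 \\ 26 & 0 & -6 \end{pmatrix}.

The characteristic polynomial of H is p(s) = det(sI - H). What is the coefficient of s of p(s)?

p(s) = s^3 + s^2 - 44s - 84.
The coefficient of s is -44.

-44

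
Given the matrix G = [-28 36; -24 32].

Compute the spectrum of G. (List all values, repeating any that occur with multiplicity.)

det(G - λI) = (-28 - λ)(32 - λ) - (36)·(-24) = λ^2 - 4λ - 32.
This factors as (λ + 4)·(λ - 8) = 0.
Eigenvalues: -4, 8.

-4, 8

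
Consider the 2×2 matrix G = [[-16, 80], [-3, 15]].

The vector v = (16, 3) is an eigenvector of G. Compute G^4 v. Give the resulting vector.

(16, 3)

First find the eigenvalue: Gv = (-16, -3) = -1·(16, 3), so λ = -1.
Then G^4 v = λ^4·v = (-1)^4·(16, 3) = 1·(16, 3) = (16, 3).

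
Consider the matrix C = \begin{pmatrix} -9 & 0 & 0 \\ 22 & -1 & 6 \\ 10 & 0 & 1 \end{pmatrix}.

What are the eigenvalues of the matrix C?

Compute the characteristic polynomial p(t) = det(tI - C).
Expanding along the first row, p(t) = t^3 + 9t^2 - t - 9.
Rational-root test: t = -1 gives p(-1) = 0.
Dividing by (t + 1) leaves t^2 + 8t - 9.
The quadratic factors as (t + 9)·(t - 1).
Eigenvalues: -9, -1, 1.

-9, -1, 1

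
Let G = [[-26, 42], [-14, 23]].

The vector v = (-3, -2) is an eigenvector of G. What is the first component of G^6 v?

First find the eigenvalue: Gv = (-6, -4) = 2·(-3, -2), so λ = 2.
Then G^6 v = λ^6·v = 2^6·(-3, -2) = 64·(-3, -2) = (-192, -128).

-192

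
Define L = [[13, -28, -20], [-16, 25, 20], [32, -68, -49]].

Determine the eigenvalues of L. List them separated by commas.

The characteristic polynomial is p(μ) = det(μI - L).
Cofactor expansion gives p(μ) = μ^3 + 11μ^2 + 15μ - 27.
Try μ = 1: p(1) = 0, so 1 is a root.
Dividing by (μ - 1) leaves μ^2 + 12μ + 27.
The quadratic factors as (μ + 9)·(μ + 3).
Eigenvalues: -9, -3, 1.

-9, -3, 1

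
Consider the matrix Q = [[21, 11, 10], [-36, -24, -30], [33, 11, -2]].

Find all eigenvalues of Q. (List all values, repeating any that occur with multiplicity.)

-12, -2, 9

Compute the characteristic polynomial p(λ) = det(λI - Q).
Expanding along the first row, p(λ) = λ^3 + 5λ^2 - 102λ - 216.
Since p(-2) = 0, λ = -2 is a root.
Dividing by (λ + 2) leaves λ^2 + 3λ - 108.
The quadratic factors as (λ + 12)·(λ - 9).
Eigenvalues: -12, -2, 9.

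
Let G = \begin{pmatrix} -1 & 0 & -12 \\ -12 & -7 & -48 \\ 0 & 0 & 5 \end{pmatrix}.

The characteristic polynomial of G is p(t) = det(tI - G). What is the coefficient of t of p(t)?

-33

p(t) = t^3 + 3t^2 - 33t - 35.
The coefficient of t is -33.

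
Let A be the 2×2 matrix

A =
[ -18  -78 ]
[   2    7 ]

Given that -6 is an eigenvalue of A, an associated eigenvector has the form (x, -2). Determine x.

We need (A + 6I)v = 0.
A + 6I = [[-12, -78], [2, 13]].
Row 1: (-12)·x + (-78)·-2 = 0
Row 2: (2)·x + (13)·-2 = 0
Solving gives x = 13.
Check: A·(13, -2) = (-78, 12) = -6·(13, -2).

13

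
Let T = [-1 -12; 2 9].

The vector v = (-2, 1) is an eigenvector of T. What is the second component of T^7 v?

78125

First find the eigenvalue: Tv = (-10, 5) = 5·(-2, 1), so λ = 5.
Then T^7 v = λ^7·v = 5^7·(-2, 1) = 78125·(-2, 1) = (-156250, 78125).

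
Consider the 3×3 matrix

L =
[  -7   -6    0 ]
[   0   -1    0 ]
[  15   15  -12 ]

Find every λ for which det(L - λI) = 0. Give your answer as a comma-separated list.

-12, -7, -1

Set up det(λI - L) = 0.
Expanding along the first row, p(λ) = λ^3 + 20λ^2 + 103λ + 84.
Rational-root test: λ = -1 gives p(-1) = 0.
Dividing by (λ + 1) leaves λ^2 + 19λ + 84.
The quadratic factors as (λ + 12)·(λ + 7).
Eigenvalues: -12, -7, -1.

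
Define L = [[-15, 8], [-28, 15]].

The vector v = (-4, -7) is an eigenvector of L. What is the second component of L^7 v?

First find the eigenvalue: Lv = (4, 7) = -1·(-4, -7), so λ = -1.
Then L^7 v = λ^7·v = (-1)^7·(-4, -7) = -1·(-4, -7) = (4, 7).

7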